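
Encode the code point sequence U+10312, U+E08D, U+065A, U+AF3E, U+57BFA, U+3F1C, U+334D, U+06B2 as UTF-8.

U+10312: 4-byte form → F0 90 8C 92.
U+E08D: 3-byte form → EE 82 8D.
U+065A: 2-byte form → D9 9A.
U+AF3E: 3-byte form → EA BC BE.
U+57BFA: 4-byte form → F1 97 AF BA.
U+3F1C: 3-byte form → E3 BC 9C.
U+334D: 3-byte form → E3 8D 8D.
U+06B2: 2-byte form → DA B2.
Concatenated (24 bytes): F0 90 8C 92 EE 82 8D D9 9A EA BC BE F1 97 AF BA E3 BC 9C E3 8D 8D DA B2.

F0 90 8C 92 EE 82 8D D9 9A EA BC BE F1 97 AF BA E3 BC 9C E3 8D 8D DA B2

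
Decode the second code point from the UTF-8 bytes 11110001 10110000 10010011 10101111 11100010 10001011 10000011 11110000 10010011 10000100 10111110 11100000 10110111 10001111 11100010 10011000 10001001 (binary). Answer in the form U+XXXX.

U+22C3

Offset 0: leading byte 0xF1 = 11110001 → 4-byte char #1 = F1 B0 93 AF.
Offset 4: leading byte 0xE2 = 11100010 → 3-byte char #2 = E2 8B 83.
Leading byte 0xE2 = 11100010 matches 1110xxxx → 3-byte sequence.
Byte 1: 0xE2 = 11100010, payload 0010 (4 bits).
Byte 2: 0x8B = 10001011 (10xxxxxx ✓), payload 001011.
Byte 3: 0x83 = 10000011 (10xxxxxx ✓), payload 000011.
Concatenate: 0010001011000011 = 0x22C3 (16 bits → U+22C3).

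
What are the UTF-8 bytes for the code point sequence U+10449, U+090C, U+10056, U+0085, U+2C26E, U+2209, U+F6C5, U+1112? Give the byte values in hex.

F0 90 91 89 E0 A4 8C F0 90 81 96 C2 85 F0 AC 89 AE E2 88 89 EF 9B 85 E1 84 92

U+10449: 4-byte form → F0 90 91 89.
U+090C: 3-byte form → E0 A4 8C.
U+10056: 4-byte form → F0 90 81 96.
U+0085: 2-byte form → C2 85.
U+2C26E: 4-byte form → F0 AC 89 AE.
U+2209: 3-byte form → E2 88 89.
U+F6C5: 3-byte form → EF 9B 85.
U+1112: 3-byte form → E1 84 92.
Concatenated (26 bytes): F0 90 91 89 E0 A4 8C F0 90 81 96 C2 85 F0 AC 89 AE E2 88 89 EF 9B 85 E1 84 92.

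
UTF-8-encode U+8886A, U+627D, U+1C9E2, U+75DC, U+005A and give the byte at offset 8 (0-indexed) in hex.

0x9C

U+8886A → 4-byte form F2 88 A1 AA at offsets 0–3.
U+627D → 3-byte form E6 89 BD at offsets 4–6.
U+1C9E2 → 4-byte form F0 9C A7 A2 at offsets 7–10.
Offset 8 falls in char 3's range; it's byte 2 of F0 9C A7 A2 = 0x9C.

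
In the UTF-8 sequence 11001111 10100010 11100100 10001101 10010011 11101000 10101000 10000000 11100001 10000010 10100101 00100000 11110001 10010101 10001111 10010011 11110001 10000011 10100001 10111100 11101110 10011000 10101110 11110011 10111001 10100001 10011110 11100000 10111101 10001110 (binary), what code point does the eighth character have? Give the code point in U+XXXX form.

Offset 0: leading byte 0xCF = 11001111 → 2-byte char #1 = CF A2.
Offset 2: leading byte 0xE4 = 11100100 → 3-byte char #2 = E4 8D 93.
Offset 5: leading byte 0xE8 = 11101000 → 3-byte char #3 = E8 A8 80.
Offset 8: leading byte 0xE1 = 11100001 → 3-byte char #4 = E1 82 A5.
Offset 11: leading byte 0x20 = 00100000 → 1-byte char #5 = 20.
Offset 12: leading byte 0xF1 = 11110001 → 4-byte char #6 = F1 95 8F 93.
Offset 16: leading byte 0xF1 = 11110001 → 4-byte char #7 = F1 83 A1 BC.
Offset 20: leading byte 0xEE = 11101110 → 3-byte char #8 = EE 98 AE.
Leading byte 0xEE = 11101110 matches 1110xxxx → 3-byte sequence.
Byte 1: 0xEE = 11101110, payload 1110 (4 bits).
Byte 2: 0x98 = 10011000 (10xxxxxx ✓), payload 011000.
Byte 3: 0xAE = 10101110 (10xxxxxx ✓), payload 101110.
Concatenate: 1110011000101110 = 0xE62E (16 bits → U+E62E).

U+E62E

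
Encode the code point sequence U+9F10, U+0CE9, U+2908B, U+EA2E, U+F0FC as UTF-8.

E9 BC 90 E0 B3 A9 F0 A9 82 8B EE A8 AE EF 83 BC

U+9F10: 3-byte form → E9 BC 90.
U+0CE9: 3-byte form → E0 B3 A9.
U+2908B: 4-byte form → F0 A9 82 8B.
U+EA2E: 3-byte form → EE A8 AE.
U+F0FC: 3-byte form → EF 83 BC.
Concatenated (16 bytes): E9 BC 90 E0 B3 A9 F0 A9 82 8B EE A8 AE EF 83 BC.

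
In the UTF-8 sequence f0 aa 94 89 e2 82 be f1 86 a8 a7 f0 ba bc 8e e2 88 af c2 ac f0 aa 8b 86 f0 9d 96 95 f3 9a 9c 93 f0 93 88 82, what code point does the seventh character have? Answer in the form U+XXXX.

U+2A2C6

Offset 0: leading byte 0xF0 = 11110000 → 4-byte char #1 = F0 AA 94 89.
Offset 4: leading byte 0xE2 = 11100010 → 3-byte char #2 = E2 82 BE.
Offset 7: leading byte 0xF1 = 11110001 → 4-byte char #3 = F1 86 A8 A7.
Offset 11: leading byte 0xF0 = 11110000 → 4-byte char #4 = F0 BA BC 8E.
Offset 15: leading byte 0xE2 = 11100010 → 3-byte char #5 = E2 88 AF.
Offset 18: leading byte 0xC2 = 11000010 → 2-byte char #6 = C2 AC.
Offset 20: leading byte 0xF0 = 11110000 → 4-byte char #7 = F0 AA 8B 86.
Leading byte 0xF0 = 11110000 matches 11110xxx → 4-byte sequence.
Byte 1: 0xF0 = 11110000, payload 000 (3 bits).
Byte 2: 0xAA = 10101010 (10xxxxxx ✓), payload 101010.
Byte 3: 0x8B = 10001011 (10xxxxxx ✓), payload 001011.
Byte 4: 0x86 = 10000110 (10xxxxxx ✓), payload 000110.
Concatenate: 000101010001011000110 = 0x2A2C6 (21 bits → U+2A2C6).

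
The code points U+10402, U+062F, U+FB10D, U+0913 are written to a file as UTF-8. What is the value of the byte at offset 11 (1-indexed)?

1-indexed offset 11 is 0-indexed offset 10.
U+10402 → 4-byte form F0 90 90 82 at offsets 0–3.
U+062F → 2-byte form D8 AF at offsets 4–5.
U+FB10D → 4-byte form F3 BB 84 8D at offsets 6–9.
U+0913 → 3-byte form E0 A4 93 at offsets 10–12.
Offset 10 falls in char 4's range; it's byte 1 of E0 A4 93 = 0xE0.

0xE0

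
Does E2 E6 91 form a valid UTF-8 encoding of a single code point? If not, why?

invalid (non-continuation byte where continuation expected)

Leading byte 0xE2 = 11100010 → 3-byte form.
Byte 2 is 0xE6 = 11100110, which is not 10xxxxxx — expected a continuation byte.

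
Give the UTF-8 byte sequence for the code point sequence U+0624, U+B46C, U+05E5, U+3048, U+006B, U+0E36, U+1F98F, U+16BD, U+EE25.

D8 A4 EB 91 AC D7 A5 E3 81 88 6B E0 B8 B6 F0 9F A6 8F E1 9A BD EE B8 A5

U+0624: 2-byte form → D8 A4.
U+B46C: 3-byte form → EB 91 AC.
U+05E5: 2-byte form → D7 A5.
U+3048: 3-byte form → E3 81 88.
U+006B: 1-byte form → 6B.
U+0E36: 3-byte form → E0 B8 B6.
U+1F98F: 4-byte form → F0 9F A6 8F.
U+16BD: 3-byte form → E1 9A BD.
U+EE25: 3-byte form → EE B8 A5.
Concatenated (24 bytes): D8 A4 EB 91 AC D7 A5 E3 81 88 6B E0 B8 B6 F0 9F A6 8F E1 9A BD EE B8 A5.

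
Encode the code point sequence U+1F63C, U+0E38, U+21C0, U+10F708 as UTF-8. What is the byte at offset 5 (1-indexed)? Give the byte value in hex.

0xE0

1-indexed offset 5 is 0-indexed offset 4.
U+1F63C → 4-byte form F0 9F 98 BC at offsets 0–3.
U+0E38 → 3-byte form E0 B8 B8 at offsets 4–6.
Offset 4 falls in char 2's range; it's byte 1 of E0 B8 B8 = 0xE0.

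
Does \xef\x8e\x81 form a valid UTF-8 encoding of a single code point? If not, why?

Leading byte 0xEF = 11101111 → 3-byte form.
Continuation bytes 0x8E=10001110, 0x81=10000001 all match 10xxxxxx.
Decoded value 0xF381 is ≥ 0x800 (shortest form) and not a surrogate.

valid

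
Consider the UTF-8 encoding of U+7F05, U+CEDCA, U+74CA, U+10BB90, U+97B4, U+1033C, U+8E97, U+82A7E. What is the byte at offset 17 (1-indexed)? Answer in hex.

1-indexed offset 17 is 0-indexed offset 16.
U+7F05 → 3-byte form E7 BC 85 at offsets 0–2.
U+CEDCA → 4-byte form F3 8E B7 8A at offsets 3–6.
U+74CA → 3-byte form E7 93 8A at offsets 7–9.
U+10BB90 → 4-byte form F4 8B AE 90 at offsets 10–13.
U+97B4 → 3-byte form E9 9E B4 at offsets 14–16.
Offset 16 falls in char 5's range; it's byte 3 of E9 9E B4 = 0xB4.

0xB4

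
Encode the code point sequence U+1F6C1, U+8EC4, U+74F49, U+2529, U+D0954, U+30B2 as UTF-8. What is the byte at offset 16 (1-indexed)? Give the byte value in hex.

0x90

1-indexed offset 16 is 0-indexed offset 15.
U+1F6C1 → 4-byte form F0 9F 9B 81 at offsets 0–3.
U+8EC4 → 3-byte form E8 BB 84 at offsets 4–6.
U+74F49 → 4-byte form F1 B4 BD 89 at offsets 7–10.
U+2529 → 3-byte form E2 94 A9 at offsets 11–13.
U+D0954 → 4-byte form F3 90 A5 94 at offsets 14–17.
Offset 15 falls in char 5's range; it's byte 2 of F3 90 A5 94 = 0x90.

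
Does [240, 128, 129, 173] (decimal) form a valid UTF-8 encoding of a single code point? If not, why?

Leading byte 0xF0 = 11110000 → 4-byte form.
Continuation bytes all match 10xxxxxx. Payload decodes to 0x6D.
But 0x6D < 0x10000, the minimum for a 4-byte sequence — this is an overlong encoding.

invalid (overlong encoding)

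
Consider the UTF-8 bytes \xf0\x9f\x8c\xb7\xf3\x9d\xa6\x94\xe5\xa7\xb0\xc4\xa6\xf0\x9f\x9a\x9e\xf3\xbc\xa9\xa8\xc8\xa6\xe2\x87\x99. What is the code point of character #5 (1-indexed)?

U+1F69E

Offset 0: leading byte 0xF0 = 11110000 → 4-byte char #1 = F0 9F 8C B7.
Offset 4: leading byte 0xF3 = 11110011 → 4-byte char #2 = F3 9D A6 94.
Offset 8: leading byte 0xE5 = 11100101 → 3-byte char #3 = E5 A7 B0.
Offset 11: leading byte 0xC4 = 11000100 → 2-byte char #4 = C4 A6.
Offset 13: leading byte 0xF0 = 11110000 → 4-byte char #5 = F0 9F 9A 9E.
Leading byte 0xF0 = 11110000 matches 11110xxx → 4-byte sequence.
Byte 1: 0xF0 = 11110000, payload 000 (3 bits).
Byte 2: 0x9F = 10011111 (10xxxxxx ✓), payload 011111.
Byte 3: 0x9A = 10011010 (10xxxxxx ✓), payload 011010.
Byte 4: 0x9E = 10011110 (10xxxxxx ✓), payload 011110.
Concatenate: 000011111011010011110 = 0x1F69E (21 bits → U+1F69E).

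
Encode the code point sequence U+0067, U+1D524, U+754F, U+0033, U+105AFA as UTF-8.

67 F0 9D 94 A4 E7 95 8F 33 F4 85 AB BA

U+0067: 1-byte form → 67.
U+1D524: 4-byte form → F0 9D 94 A4.
U+754F: 3-byte form → E7 95 8F.
U+0033: 1-byte form → 33.
U+105AFA: 4-byte form → F4 85 AB BA.
Concatenated (13 bytes): 67 F0 9D 94 A4 E7 95 8F 33 F4 85 AB BA.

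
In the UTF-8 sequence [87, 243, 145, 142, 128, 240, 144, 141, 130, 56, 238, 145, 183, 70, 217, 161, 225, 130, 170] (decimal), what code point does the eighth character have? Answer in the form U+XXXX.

U+10AA

Offset 0: leading byte 0x57 = 01010111 → 1-byte char #1 = 57.
Offset 1: leading byte 0xF3 = 11110011 → 4-byte char #2 = F3 91 8E 80.
Offset 5: leading byte 0xF0 = 11110000 → 4-byte char #3 = F0 90 8D 82.
Offset 9: leading byte 0x38 = 00111000 → 1-byte char #4 = 38.
Offset 10: leading byte 0xEE = 11101110 → 3-byte char #5 = EE 91 B7.
Offset 13: leading byte 0x46 = 01000110 → 1-byte char #6 = 46.
Offset 14: leading byte 0xD9 = 11011001 → 2-byte char #7 = D9 A1.
Offset 16: leading byte 0xE1 = 11100001 → 3-byte char #8 = E1 82 AA.
Leading byte 0xE1 = 11100001 matches 1110xxxx → 3-byte sequence.
Byte 1: 0xE1 = 11100001, payload 0001 (4 bits).
Byte 2: 0x82 = 10000010 (10xxxxxx ✓), payload 000010.
Byte 3: 0xAA = 10101010 (10xxxxxx ✓), payload 101010.
Concatenate: 0001000010101010 = 0x10AA (16 bits → U+10AA).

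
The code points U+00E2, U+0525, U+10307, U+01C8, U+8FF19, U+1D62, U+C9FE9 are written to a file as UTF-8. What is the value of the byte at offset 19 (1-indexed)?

0x89

1-indexed offset 19 is 0-indexed offset 18.
U+00E2 → 2-byte form C3 A2 at offsets 0–1.
U+0525 → 2-byte form D4 A5 at offsets 2–3.
U+10307 → 4-byte form F0 90 8C 87 at offsets 4–7.
U+01C8 → 2-byte form C7 88 at offsets 8–9.
U+8FF19 → 4-byte form F2 8F BC 99 at offsets 10–13.
U+1D62 → 3-byte form E1 B5 A2 at offsets 14–16.
U+C9FE9 → 4-byte form F3 89 BF A9 at offsets 17–20.
Offset 18 falls in char 7's range; it's byte 2 of F3 89 BF A9 = 0x89.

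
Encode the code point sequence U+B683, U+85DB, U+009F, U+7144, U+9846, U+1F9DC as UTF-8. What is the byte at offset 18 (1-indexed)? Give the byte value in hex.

0x9C

1-indexed offset 18 is 0-indexed offset 17.
U+B683 → 3-byte form EB 9A 83 at offsets 0–2.
U+85DB → 3-byte form E8 97 9B at offsets 3–5.
U+009F → 2-byte form C2 9F at offsets 6–7.
U+7144 → 3-byte form E7 85 84 at offsets 8–10.
U+9846 → 3-byte form E9 A1 86 at offsets 11–13.
U+1F9DC → 4-byte form F0 9F A7 9C at offsets 14–17.
Offset 17 falls in char 6's range; it's byte 4 of F0 9F A7 9C = 0x9C.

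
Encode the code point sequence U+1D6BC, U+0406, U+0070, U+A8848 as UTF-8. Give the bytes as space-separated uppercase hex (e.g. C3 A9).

F0 9D 9A BC D0 86 70 F2 A8 A1 88

U+1D6BC: 4-byte form → F0 9D 9A BC.
U+0406: 2-byte form → D0 86.
U+0070: 1-byte form → 70.
U+A8848: 4-byte form → F2 A8 A1 88.
Concatenated (11 bytes): F0 9D 9A BC D0 86 70 F2 A8 A1 88.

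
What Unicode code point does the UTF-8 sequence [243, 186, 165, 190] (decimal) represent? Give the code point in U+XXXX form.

Leading byte 0xF3 = 11110011 matches 11110xxx → 4-byte sequence.
Byte 1: 0xF3 = 11110011, payload 011 (3 bits).
Byte 2: 0xBA = 10111010 (10xxxxxx ✓), payload 111010.
Byte 3: 0xA5 = 10100101 (10xxxxxx ✓), payload 100101.
Byte 4: 0xBE = 10111110 (10xxxxxx ✓), payload 111110.
Concatenate: 011111010100101111110 = 0xFA97E (21 bits → U+FA97E).

U+FA97E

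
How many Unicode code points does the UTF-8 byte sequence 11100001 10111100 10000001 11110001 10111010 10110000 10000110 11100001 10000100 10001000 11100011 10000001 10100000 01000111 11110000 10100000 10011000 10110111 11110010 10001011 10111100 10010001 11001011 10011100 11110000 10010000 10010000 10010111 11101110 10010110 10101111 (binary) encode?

Byte at offset 0: 0xE1 = 11100001 → 3-byte char (#1). Advance 3.
Byte at offset 3: 0xF1 = 11110001 → 4-byte char (#2). Advance 4.
Byte at offset 7: 0xE1 = 11100001 → 3-byte char (#3). Advance 3.
Byte at offset 10: 0xE3 = 11100011 → 3-byte char (#4). Advance 3.
Byte at offset 13: 0x47 = 01000111 → 1-byte char (#5). Advance 1.
Byte at offset 14: 0xF0 = 11110000 → 4-byte char (#6). Advance 4.
Byte at offset 18: 0xF2 = 11110010 → 4-byte char (#7). Advance 4.
Byte at offset 22: 0xCB = 11001011 → 2-byte char (#8). Advance 2.
Byte at offset 24: 0xF0 = 11110000 → 4-byte char (#9). Advance 4.
Byte at offset 28: 0xEE = 11101110 → 3-byte char (#10). Advance 3.
Reached end at offset 31 after 10 code points.

10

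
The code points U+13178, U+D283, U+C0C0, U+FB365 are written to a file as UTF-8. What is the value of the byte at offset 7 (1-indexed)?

0x83

1-indexed offset 7 is 0-indexed offset 6.
U+13178 → 4-byte form F0 93 85 B8 at offsets 0–3.
U+D283 → 3-byte form ED 8A 83 at offsets 4–6.
Offset 6 falls in char 2's range; it's byte 3 of ED 8A 83 = 0x83.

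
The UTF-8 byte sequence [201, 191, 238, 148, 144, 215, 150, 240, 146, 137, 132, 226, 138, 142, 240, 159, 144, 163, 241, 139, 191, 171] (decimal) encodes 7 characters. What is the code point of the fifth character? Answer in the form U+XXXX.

U+228E

Offset 0: leading byte 0xC9 = 11001001 → 2-byte char #1 = C9 BF.
Offset 2: leading byte 0xEE = 11101110 → 3-byte char #2 = EE 94 90.
Offset 5: leading byte 0xD7 = 11010111 → 2-byte char #3 = D7 96.
Offset 7: leading byte 0xF0 = 11110000 → 4-byte char #4 = F0 92 89 84.
Offset 11: leading byte 0xE2 = 11100010 → 3-byte char #5 = E2 8A 8E.
Leading byte 0xE2 = 11100010 matches 1110xxxx → 3-byte sequence.
Byte 1: 0xE2 = 11100010, payload 0010 (4 bits).
Byte 2: 0x8A = 10001010 (10xxxxxx ✓), payload 001010.
Byte 3: 0x8E = 10001110 (10xxxxxx ✓), payload 001110.
Concatenate: 0010001010001110 = 0x228E (16 bits → U+228E).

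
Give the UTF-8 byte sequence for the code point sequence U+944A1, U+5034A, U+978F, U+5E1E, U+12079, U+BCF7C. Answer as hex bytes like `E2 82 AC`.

F2 94 92 A1 F1 90 8D 8A E9 9E 8F E5 B8 9E F0 92 81 B9 F2 BC BD BC

U+944A1: 4-byte form → F2 94 92 A1.
U+5034A: 4-byte form → F1 90 8D 8A.
U+978F: 3-byte form → E9 9E 8F.
U+5E1E: 3-byte form → E5 B8 9E.
U+12079: 4-byte form → F0 92 81 B9.
U+BCF7C: 4-byte form → F2 BC BD BC.
Concatenated (22 bytes): F2 94 92 A1 F1 90 8D 8A E9 9E 8F E5 B8 9E F0 92 81 B9 F2 BC BD BC.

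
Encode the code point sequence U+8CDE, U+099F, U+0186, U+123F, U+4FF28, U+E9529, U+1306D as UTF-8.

E8 B3 9E E0 A6 9F C6 86 E1 88 BF F1 8F BC A8 F3 A9 94 A9 F0 93 81 AD

U+8CDE: 3-byte form → E8 B3 9E.
U+099F: 3-byte form → E0 A6 9F.
U+0186: 2-byte form → C6 86.
U+123F: 3-byte form → E1 88 BF.
U+4FF28: 4-byte form → F1 8F BC A8.
U+E9529: 4-byte form → F3 A9 94 A9.
U+1306D: 4-byte form → F0 93 81 AD.
Concatenated (23 bytes): E8 B3 9E E0 A6 9F C6 86 E1 88 BF F1 8F BC A8 F3 A9 94 A9 F0 93 81 AD.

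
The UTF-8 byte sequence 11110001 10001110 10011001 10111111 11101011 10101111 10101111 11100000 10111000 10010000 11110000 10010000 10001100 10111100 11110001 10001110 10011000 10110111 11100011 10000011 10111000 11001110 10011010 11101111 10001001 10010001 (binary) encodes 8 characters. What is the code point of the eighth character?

U+F251

Offset 0: leading byte 0xF1 = 11110001 → 4-byte char #1 = F1 8E 99 BF.
Offset 4: leading byte 0xEB = 11101011 → 3-byte char #2 = EB AF AF.
Offset 7: leading byte 0xE0 = 11100000 → 3-byte char #3 = E0 B8 90.
Offset 10: leading byte 0xF0 = 11110000 → 4-byte char #4 = F0 90 8C BC.
Offset 14: leading byte 0xF1 = 11110001 → 4-byte char #5 = F1 8E 98 B7.
Offset 18: leading byte 0xE3 = 11100011 → 3-byte char #6 = E3 83 B8.
Offset 21: leading byte 0xCE = 11001110 → 2-byte char #7 = CE 9A.
Offset 23: leading byte 0xEF = 11101111 → 3-byte char #8 = EF 89 91.
Leading byte 0xEF = 11101111 matches 1110xxxx → 3-byte sequence.
Byte 1: 0xEF = 11101111, payload 1111 (4 bits).
Byte 2: 0x89 = 10001001 (10xxxxxx ✓), payload 001001.
Byte 3: 0x91 = 10010001 (10xxxxxx ✓), payload 010001.
Concatenate: 1111001001010001 = 0xF251 (16 bits → U+F251).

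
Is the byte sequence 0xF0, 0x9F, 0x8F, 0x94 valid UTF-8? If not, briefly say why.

Leading byte 0xF0 = 11110000 → 4-byte form.
Continuation bytes 0x9F=10011111, 0x8F=10001111, 0x94=10010100 all match 10xxxxxx.
Decoded value 0x1F3D4 is ≥ 0x10000 (shortest form) and not a surrogate.

valid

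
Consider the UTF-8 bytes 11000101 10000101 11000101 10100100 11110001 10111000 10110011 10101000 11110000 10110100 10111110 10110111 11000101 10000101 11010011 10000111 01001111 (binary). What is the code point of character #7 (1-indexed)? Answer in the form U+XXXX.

Offset 0: leading byte 0xC5 = 11000101 → 2-byte char #1 = C5 85.
Offset 2: leading byte 0xC5 = 11000101 → 2-byte char #2 = C5 A4.
Offset 4: leading byte 0xF1 = 11110001 → 4-byte char #3 = F1 B8 B3 A8.
Offset 8: leading byte 0xF0 = 11110000 → 4-byte char #4 = F0 B4 BE B7.
Offset 12: leading byte 0xC5 = 11000101 → 2-byte char #5 = C5 85.
Offset 14: leading byte 0xD3 = 11010011 → 2-byte char #6 = D3 87.
Offset 16: leading byte 0x4F = 01001111 → 1-byte char #7 = 4F.
Leading byte 0x4F = 01001111 matches 0xxxxxxx → 1-byte sequence.
Byte 1: 0x4F = 01001111, payload 1001111 (7 bits).
Concatenate: 1001111 = 0x4F (7 bits → U+004F).

U+004F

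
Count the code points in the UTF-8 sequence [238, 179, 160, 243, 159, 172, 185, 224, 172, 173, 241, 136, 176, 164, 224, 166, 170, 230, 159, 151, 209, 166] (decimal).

Byte at offset 0: 0xEE = 11101110 → 3-byte char (#1). Advance 3.
Byte at offset 3: 0xF3 = 11110011 → 4-byte char (#2). Advance 4.
Byte at offset 7: 0xE0 = 11100000 → 3-byte char (#3). Advance 3.
Byte at offset 10: 0xF1 = 11110001 → 4-byte char (#4). Advance 4.
Byte at offset 14: 0xE0 = 11100000 → 3-byte char (#5). Advance 3.
Byte at offset 17: 0xE6 = 11100110 → 3-byte char (#6). Advance 3.
Byte at offset 20: 0xD1 = 11010001 → 2-byte char (#7). Advance 2.
Reached end at offset 22 after 7 code points.

7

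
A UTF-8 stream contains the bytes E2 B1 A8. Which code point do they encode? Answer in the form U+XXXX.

U+2C68

Leading byte 0xE2 = 11100010 matches 1110xxxx → 3-byte sequence.
Byte 1: 0xE2 = 11100010, payload 0010 (4 bits).
Byte 2: 0xB1 = 10110001 (10xxxxxx ✓), payload 110001.
Byte 3: 0xA8 = 10101000 (10xxxxxx ✓), payload 101000.
Concatenate: 0010110001101000 = 0x2C68 (16 bits → U+2C68).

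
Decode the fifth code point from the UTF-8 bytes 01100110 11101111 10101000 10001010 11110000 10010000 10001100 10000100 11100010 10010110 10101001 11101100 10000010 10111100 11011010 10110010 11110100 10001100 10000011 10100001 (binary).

U+C0BC

Offset 0: leading byte 0x66 = 01100110 → 1-byte char #1 = 66.
Offset 1: leading byte 0xEF = 11101111 → 3-byte char #2 = EF A8 8A.
Offset 4: leading byte 0xF0 = 11110000 → 4-byte char #3 = F0 90 8C 84.
Offset 8: leading byte 0xE2 = 11100010 → 3-byte char #4 = E2 96 A9.
Offset 11: leading byte 0xEC = 11101100 → 3-byte char #5 = EC 82 BC.
Leading byte 0xEC = 11101100 matches 1110xxxx → 3-byte sequence.
Byte 1: 0xEC = 11101100, payload 1100 (4 bits).
Byte 2: 0x82 = 10000010 (10xxxxxx ✓), payload 000010.
Byte 3: 0xBC = 10111100 (10xxxxxx ✓), payload 111100.
Concatenate: 1100000010111100 = 0xC0BC (16 bits → U+C0BC).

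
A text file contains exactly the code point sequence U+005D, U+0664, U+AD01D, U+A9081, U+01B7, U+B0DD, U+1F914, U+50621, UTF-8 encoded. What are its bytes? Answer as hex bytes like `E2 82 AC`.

5D D9 A4 F2 AD 80 9D F2 A9 82 81 C6 B7 EB 83 9D F0 9F A4 94 F1 90 98 A1

U+005D: 1-byte form → 5D.
U+0664: 2-byte form → D9 A4.
U+AD01D: 4-byte form → F2 AD 80 9D.
U+A9081: 4-byte form → F2 A9 82 81.
U+01B7: 2-byte form → C6 B7.
U+B0DD: 3-byte form → EB 83 9D.
U+1F914: 4-byte form → F0 9F A4 94.
U+50621: 4-byte form → F1 90 98 A1.
Concatenated (24 bytes): 5D D9 A4 F2 AD 80 9D F2 A9 82 81 C6 B7 EB 83 9D F0 9F A4 94 F1 90 98 A1.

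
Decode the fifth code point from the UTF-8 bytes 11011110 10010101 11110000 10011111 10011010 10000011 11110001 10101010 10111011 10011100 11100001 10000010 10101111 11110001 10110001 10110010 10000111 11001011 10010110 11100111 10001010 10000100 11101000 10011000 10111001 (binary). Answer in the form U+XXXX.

U+71C87

Offset 0: leading byte 0xDE = 11011110 → 2-byte char #1 = DE 95.
Offset 2: leading byte 0xF0 = 11110000 → 4-byte char #2 = F0 9F 9A 83.
Offset 6: leading byte 0xF1 = 11110001 → 4-byte char #3 = F1 AA BB 9C.
Offset 10: leading byte 0xE1 = 11100001 → 3-byte char #4 = E1 82 AF.
Offset 13: leading byte 0xF1 = 11110001 → 4-byte char #5 = F1 B1 B2 87.
Leading byte 0xF1 = 11110001 matches 11110xxx → 4-byte sequence.
Byte 1: 0xF1 = 11110001, payload 001 (3 bits).
Byte 2: 0xB1 = 10110001 (10xxxxxx ✓), payload 110001.
Byte 3: 0xB2 = 10110010 (10xxxxxx ✓), payload 110010.
Byte 4: 0x87 = 10000111 (10xxxxxx ✓), payload 000111.
Concatenate: 001110001110010000111 = 0x71C87 (21 bits → U+71C87).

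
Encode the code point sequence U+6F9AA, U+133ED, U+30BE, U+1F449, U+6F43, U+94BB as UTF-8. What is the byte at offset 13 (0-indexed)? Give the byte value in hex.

0x91

U+6F9AA → 4-byte form F1 AF A6 AA at offsets 0–3.
U+133ED → 4-byte form F0 93 8F AD at offsets 4–7.
U+30BE → 3-byte form E3 82 BE at offsets 8–10.
U+1F449 → 4-byte form F0 9F 91 89 at offsets 11–14.
Offset 13 falls in char 4's range; it's byte 3 of F0 9F 91 89 = 0x91.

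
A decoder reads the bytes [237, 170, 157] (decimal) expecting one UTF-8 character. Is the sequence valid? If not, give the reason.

Structurally a 3-byte sequence; payload = 0xDA9D.
But 0xDA9D is in U+D800–U+DFFF, the surrogate range. Surrogates are not Unicode scalar values and are forbidden in UTF-8.

invalid (encodes a surrogate (U+D800–U+DFFF))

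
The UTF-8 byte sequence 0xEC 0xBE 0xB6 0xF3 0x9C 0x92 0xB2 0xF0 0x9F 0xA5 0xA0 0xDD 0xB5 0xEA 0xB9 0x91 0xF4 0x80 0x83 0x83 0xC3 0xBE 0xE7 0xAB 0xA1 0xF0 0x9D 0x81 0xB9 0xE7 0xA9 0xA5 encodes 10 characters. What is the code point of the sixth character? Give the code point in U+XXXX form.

U+1000C3

Offset 0: leading byte 0xEC = 11101100 → 3-byte char #1 = EC BE B6.
Offset 3: leading byte 0xF3 = 11110011 → 4-byte char #2 = F3 9C 92 B2.
Offset 7: leading byte 0xF0 = 11110000 → 4-byte char #3 = F0 9F A5 A0.
Offset 11: leading byte 0xDD = 11011101 → 2-byte char #4 = DD B5.
Offset 13: leading byte 0xEA = 11101010 → 3-byte char #5 = EA B9 91.
Offset 16: leading byte 0xF4 = 11110100 → 4-byte char #6 = F4 80 83 83.
Leading byte 0xF4 = 11110100 matches 11110xxx → 4-byte sequence.
Byte 1: 0xF4 = 11110100, payload 100 (3 bits).
Byte 2: 0x80 = 10000000 (10xxxxxx ✓), payload 000000.
Byte 3: 0x83 = 10000011 (10xxxxxx ✓), payload 000011.
Byte 4: 0x83 = 10000011 (10xxxxxx ✓), payload 000011.
Concatenate: 100000000000011000011 = 0x1000C3 (21 bits → U+1000C3).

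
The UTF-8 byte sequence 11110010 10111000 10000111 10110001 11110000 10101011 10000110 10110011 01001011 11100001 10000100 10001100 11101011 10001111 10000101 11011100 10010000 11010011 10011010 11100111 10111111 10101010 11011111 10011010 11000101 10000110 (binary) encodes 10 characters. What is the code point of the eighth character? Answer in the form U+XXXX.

U+7FEA

Offset 0: leading byte 0xF2 = 11110010 → 4-byte char #1 = F2 B8 87 B1.
Offset 4: leading byte 0xF0 = 11110000 → 4-byte char #2 = F0 AB 86 B3.
Offset 8: leading byte 0x4B = 01001011 → 1-byte char #3 = 4B.
Offset 9: leading byte 0xE1 = 11100001 → 3-byte char #4 = E1 84 8C.
Offset 12: leading byte 0xEB = 11101011 → 3-byte char #5 = EB 8F 85.
Offset 15: leading byte 0xDC = 11011100 → 2-byte char #6 = DC 90.
Offset 17: leading byte 0xD3 = 11010011 → 2-byte char #7 = D3 9A.
Offset 19: leading byte 0xE7 = 11100111 → 3-byte char #8 = E7 BF AA.
Leading byte 0xE7 = 11100111 matches 1110xxxx → 3-byte sequence.
Byte 1: 0xE7 = 11100111, payload 0111 (4 bits).
Byte 2: 0xBF = 10111111 (10xxxxxx ✓), payload 111111.
Byte 3: 0xAA = 10101010 (10xxxxxx ✓), payload 101010.
Concatenate: 0111111111101010 = 0x7FEA (16 bits → U+7FEA).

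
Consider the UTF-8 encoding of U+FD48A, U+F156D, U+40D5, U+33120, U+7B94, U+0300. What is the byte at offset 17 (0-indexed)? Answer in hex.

0x94

U+FD48A → 4-byte form F3 BD 92 8A at offsets 0–3.
U+F156D → 4-byte form F3 B1 95 AD at offsets 4–7.
U+40D5 → 3-byte form E4 83 95 at offsets 8–10.
U+33120 → 4-byte form F0 B3 84 A0 at offsets 11–14.
U+7B94 → 3-byte form E7 AE 94 at offsets 15–17.
Offset 17 falls in char 5's range; it's byte 3 of E7 AE 94 = 0x94.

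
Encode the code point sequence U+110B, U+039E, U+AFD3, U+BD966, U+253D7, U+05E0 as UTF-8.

E1 84 8B CE 9E EA BF 93 F2 BD A5 A6 F0 A5 8F 97 D7 A0

U+110B: 3-byte form → E1 84 8B.
U+039E: 2-byte form → CE 9E.
U+AFD3: 3-byte form → EA BF 93.
U+BD966: 4-byte form → F2 BD A5 A6.
U+253D7: 4-byte form → F0 A5 8F 97.
U+05E0: 2-byte form → D7 A0.
Concatenated (18 bytes): E1 84 8B CE 9E EA BF 93 F2 BD A5 A6 F0 A5 8F 97 D7 A0.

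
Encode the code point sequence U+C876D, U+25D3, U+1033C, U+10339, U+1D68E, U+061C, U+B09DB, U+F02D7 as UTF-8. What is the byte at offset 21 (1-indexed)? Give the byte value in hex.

0x9C

1-indexed offset 21 is 0-indexed offset 20.
U+C876D → 4-byte form F3 88 9D AD at offsets 0–3.
U+25D3 → 3-byte form E2 97 93 at offsets 4–6.
U+1033C → 4-byte form F0 90 8C BC at offsets 7–10.
U+10339 → 4-byte form F0 90 8C B9 at offsets 11–14.
U+1D68E → 4-byte form F0 9D 9A 8E at offsets 15–18.
U+061C → 2-byte form D8 9C at offsets 19–20.
Offset 20 falls in char 6's range; it's byte 2 of D8 9C = 0x9C.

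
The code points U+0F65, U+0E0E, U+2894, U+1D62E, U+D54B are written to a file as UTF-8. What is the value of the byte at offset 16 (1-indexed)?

0x8B

1-indexed offset 16 is 0-indexed offset 15.
U+0F65 → 3-byte form E0 BD A5 at offsets 0–2.
U+0E0E → 3-byte form E0 B8 8E at offsets 3–5.
U+2894 → 3-byte form E2 A2 94 at offsets 6–8.
U+1D62E → 4-byte form F0 9D 98 AE at offsets 9–12.
U+D54B → 3-byte form ED 95 8B at offsets 13–15.
Offset 15 falls in char 5's range; it's byte 3 of ED 95 8B = 0x8B.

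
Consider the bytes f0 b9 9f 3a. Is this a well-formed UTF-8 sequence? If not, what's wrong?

Leading byte 0xF0 = 11110000 → 4-byte form.
Byte 4 is 0x3A = 00111010, which is not 10xxxxxx — expected a continuation byte.

invalid (non-continuation byte where continuation expected)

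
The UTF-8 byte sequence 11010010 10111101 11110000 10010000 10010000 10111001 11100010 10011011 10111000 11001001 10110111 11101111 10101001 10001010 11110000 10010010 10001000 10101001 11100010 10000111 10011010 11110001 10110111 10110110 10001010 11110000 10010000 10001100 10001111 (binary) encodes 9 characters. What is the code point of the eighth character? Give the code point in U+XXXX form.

Offset 0: leading byte 0xD2 = 11010010 → 2-byte char #1 = D2 BD.
Offset 2: leading byte 0xF0 = 11110000 → 4-byte char #2 = F0 90 90 B9.
Offset 6: leading byte 0xE2 = 11100010 → 3-byte char #3 = E2 9B B8.
Offset 9: leading byte 0xC9 = 11001001 → 2-byte char #4 = C9 B7.
Offset 11: leading byte 0xEF = 11101111 → 3-byte char #5 = EF A9 8A.
Offset 14: leading byte 0xF0 = 11110000 → 4-byte char #6 = F0 92 88 A9.
Offset 18: leading byte 0xE2 = 11100010 → 3-byte char #7 = E2 87 9A.
Offset 21: leading byte 0xF1 = 11110001 → 4-byte char #8 = F1 B7 B6 8A.
Leading byte 0xF1 = 11110001 matches 11110xxx → 4-byte sequence.
Byte 1: 0xF1 = 11110001, payload 001 (3 bits).
Byte 2: 0xB7 = 10110111 (10xxxxxx ✓), payload 110111.
Byte 3: 0xB6 = 10110110 (10xxxxxx ✓), payload 110110.
Byte 4: 0x8A = 10001010 (10xxxxxx ✓), payload 001010.
Concatenate: 001110111110110001010 = 0x77D8A (21 bits → U+77D8A).

U+77D8A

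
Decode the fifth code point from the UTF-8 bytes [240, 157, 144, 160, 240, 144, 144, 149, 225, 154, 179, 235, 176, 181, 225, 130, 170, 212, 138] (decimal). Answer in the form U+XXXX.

Offset 0: leading byte 0xF0 = 11110000 → 4-byte char #1 = F0 9D 90 A0.
Offset 4: leading byte 0xF0 = 11110000 → 4-byte char #2 = F0 90 90 95.
Offset 8: leading byte 0xE1 = 11100001 → 3-byte char #3 = E1 9A B3.
Offset 11: leading byte 0xEB = 11101011 → 3-byte char #4 = EB B0 B5.
Offset 14: leading byte 0xE1 = 11100001 → 3-byte char #5 = E1 82 AA.
Leading byte 0xE1 = 11100001 matches 1110xxxx → 3-byte sequence.
Byte 1: 0xE1 = 11100001, payload 0001 (4 bits).
Byte 2: 0x82 = 10000010 (10xxxxxx ✓), payload 000010.
Byte 3: 0xAA = 10101010 (10xxxxxx ✓), payload 101010.
Concatenate: 0001000010101010 = 0x10AA (16 bits → U+10AA).

U+10AA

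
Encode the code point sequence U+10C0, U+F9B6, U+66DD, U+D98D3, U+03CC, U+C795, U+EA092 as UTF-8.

E1 83 80 EF A6 B6 E6 9B 9D F3 99 A3 93 CF 8C EC 9E 95 F3 AA 82 92

U+10C0: 3-byte form → E1 83 80.
U+F9B6: 3-byte form → EF A6 B6.
U+66DD: 3-byte form → E6 9B 9D.
U+D98D3: 4-byte form → F3 99 A3 93.
U+03CC: 2-byte form → CF 8C.
U+C795: 3-byte form → EC 9E 95.
U+EA092: 4-byte form → F3 AA 82 92.
Concatenated (22 bytes): E1 83 80 EF A6 B6 E6 9B 9D F3 99 A3 93 CF 8C EC 9E 95 F3 AA 82 92.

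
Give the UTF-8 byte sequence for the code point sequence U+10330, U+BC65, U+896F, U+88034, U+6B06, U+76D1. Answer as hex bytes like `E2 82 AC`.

F0 90 8C B0 EB B1 A5 E8 A5 AF F2 88 80 B4 E6 AC 86 E7 9B 91

U+10330: 4-byte form → F0 90 8C B0.
U+BC65: 3-byte form → EB B1 A5.
U+896F: 3-byte form → E8 A5 AF.
U+88034: 4-byte form → F2 88 80 B4.
U+6B06: 3-byte form → E6 AC 86.
U+76D1: 3-byte form → E7 9B 91.
Concatenated (20 bytes): F0 90 8C B0 EB B1 A5 E8 A5 AF F2 88 80 B4 E6 AC 86 E7 9B 91.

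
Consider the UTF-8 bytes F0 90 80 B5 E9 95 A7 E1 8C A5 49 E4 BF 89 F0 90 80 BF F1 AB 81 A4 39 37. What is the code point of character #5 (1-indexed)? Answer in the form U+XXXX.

Offset 0: leading byte 0xF0 = 11110000 → 4-byte char #1 = F0 90 80 B5.
Offset 4: leading byte 0xE9 = 11101001 → 3-byte char #2 = E9 95 A7.
Offset 7: leading byte 0xE1 = 11100001 → 3-byte char #3 = E1 8C A5.
Offset 10: leading byte 0x49 = 01001001 → 1-byte char #4 = 49.
Offset 11: leading byte 0xE4 = 11100100 → 3-byte char #5 = E4 BF 89.
Leading byte 0xE4 = 11100100 matches 1110xxxx → 3-byte sequence.
Byte 1: 0xE4 = 11100100, payload 0100 (4 bits).
Byte 2: 0xBF = 10111111 (10xxxxxx ✓), payload 111111.
Byte 3: 0x89 = 10001001 (10xxxxxx ✓), payload 001001.
Concatenate: 0100111111001001 = 0x4FC9 (16 bits → U+4FC9).

U+4FC9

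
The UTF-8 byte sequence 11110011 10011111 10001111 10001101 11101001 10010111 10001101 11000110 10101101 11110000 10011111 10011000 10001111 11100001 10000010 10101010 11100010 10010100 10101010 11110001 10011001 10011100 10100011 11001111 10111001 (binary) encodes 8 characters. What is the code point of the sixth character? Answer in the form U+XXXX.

Offset 0: leading byte 0xF3 = 11110011 → 4-byte char #1 = F3 9F 8F 8D.
Offset 4: leading byte 0xE9 = 11101001 → 3-byte char #2 = E9 97 8D.
Offset 7: leading byte 0xC6 = 11000110 → 2-byte char #3 = C6 AD.
Offset 9: leading byte 0xF0 = 11110000 → 4-byte char #4 = F0 9F 98 8F.
Offset 13: leading byte 0xE1 = 11100001 → 3-byte char #5 = E1 82 AA.
Offset 16: leading byte 0xE2 = 11100010 → 3-byte char #6 = E2 94 AA.
Leading byte 0xE2 = 11100010 matches 1110xxxx → 3-byte sequence.
Byte 1: 0xE2 = 11100010, payload 0010 (4 bits).
Byte 2: 0x94 = 10010100 (10xxxxxx ✓), payload 010100.
Byte 3: 0xAA = 10101010 (10xxxxxx ✓), payload 101010.
Concatenate: 0010010100101010 = 0x252A (16 bits → U+252A).

U+252A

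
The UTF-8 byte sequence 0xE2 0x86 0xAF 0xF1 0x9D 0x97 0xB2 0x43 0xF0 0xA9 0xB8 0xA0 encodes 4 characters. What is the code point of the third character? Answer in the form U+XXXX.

Offset 0: leading byte 0xE2 = 11100010 → 3-byte char #1 = E2 86 AF.
Offset 3: leading byte 0xF1 = 11110001 → 4-byte char #2 = F1 9D 97 B2.
Offset 7: leading byte 0x43 = 01000011 → 1-byte char #3 = 43.
Leading byte 0x43 = 01000011 matches 0xxxxxxx → 1-byte sequence.
Byte 1: 0x43 = 01000011, payload 1000011 (7 bits).
Concatenate: 1000011 = 0x43 (7 bits → U+0043).

U+0043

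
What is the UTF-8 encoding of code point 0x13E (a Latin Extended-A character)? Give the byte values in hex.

U+013E = 0x13E = 318 decimal. In range U+0080–U+07FF → 2-byte form: 110xxxxx 10xxxxxx.
Binary (11 bits): 00100111110.
Split 5+6: 00100 | 111110.
Byte 1: 11000100 = 0xC4.
Byte 2: 10111110 = 0xBE.

C4 BE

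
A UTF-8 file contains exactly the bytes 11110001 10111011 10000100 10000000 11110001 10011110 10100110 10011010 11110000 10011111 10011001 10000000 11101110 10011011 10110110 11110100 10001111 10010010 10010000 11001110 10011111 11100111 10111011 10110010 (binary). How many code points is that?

7

Byte at offset 0: 0xF1 = 11110001 → 4-byte char (#1). Advance 4.
Byte at offset 4: 0xF1 = 11110001 → 4-byte char (#2). Advance 4.
Byte at offset 8: 0xF0 = 11110000 → 4-byte char (#3). Advance 4.
Byte at offset 12: 0xEE = 11101110 → 3-byte char (#4). Advance 3.
Byte at offset 15: 0xF4 = 11110100 → 4-byte char (#5). Advance 4.
Byte at offset 19: 0xCE = 11001110 → 2-byte char (#6). Advance 2.
Byte at offset 21: 0xE7 = 11100111 → 3-byte char (#7). Advance 3.
Reached end at offset 24 after 7 code points.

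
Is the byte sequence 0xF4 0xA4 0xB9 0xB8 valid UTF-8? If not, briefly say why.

invalid (encodes a value above U+10FFFF)

Leading byte 0xF4 = 11110100 → 4-byte form.
Payload = 0x124E78, which exceeds U+10FFFF, the maximum Unicode code point. (Leading bytes F5–FF, or F4 followed by ≥ 0x90, are invalid.)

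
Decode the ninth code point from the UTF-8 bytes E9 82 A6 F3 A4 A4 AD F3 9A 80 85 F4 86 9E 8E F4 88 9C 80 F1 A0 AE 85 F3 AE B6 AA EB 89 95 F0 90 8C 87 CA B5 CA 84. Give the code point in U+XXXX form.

U+10307

Offset 0: leading byte 0xE9 = 11101001 → 3-byte char #1 = E9 82 A6.
Offset 3: leading byte 0xF3 = 11110011 → 4-byte char #2 = F3 A4 A4 AD.
Offset 7: leading byte 0xF3 = 11110011 → 4-byte char #3 = F3 9A 80 85.
Offset 11: leading byte 0xF4 = 11110100 → 4-byte char #4 = F4 86 9E 8E.
Offset 15: leading byte 0xF4 = 11110100 → 4-byte char #5 = F4 88 9C 80.
Offset 19: leading byte 0xF1 = 11110001 → 4-byte char #6 = F1 A0 AE 85.
Offset 23: leading byte 0xF3 = 11110011 → 4-byte char #7 = F3 AE B6 AA.
Offset 27: leading byte 0xEB = 11101011 → 3-byte char #8 = EB 89 95.
Offset 30: leading byte 0xF0 = 11110000 → 4-byte char #9 = F0 90 8C 87.
Leading byte 0xF0 = 11110000 matches 11110xxx → 4-byte sequence.
Byte 1: 0xF0 = 11110000, payload 000 (3 bits).
Byte 2: 0x90 = 10010000 (10xxxxxx ✓), payload 010000.
Byte 3: 0x8C = 10001100 (10xxxxxx ✓), payload 001100.
Byte 4: 0x87 = 10000111 (10xxxxxx ✓), payload 000111.
Concatenate: 000010000001100000111 = 0x10307 (21 bits → U+10307).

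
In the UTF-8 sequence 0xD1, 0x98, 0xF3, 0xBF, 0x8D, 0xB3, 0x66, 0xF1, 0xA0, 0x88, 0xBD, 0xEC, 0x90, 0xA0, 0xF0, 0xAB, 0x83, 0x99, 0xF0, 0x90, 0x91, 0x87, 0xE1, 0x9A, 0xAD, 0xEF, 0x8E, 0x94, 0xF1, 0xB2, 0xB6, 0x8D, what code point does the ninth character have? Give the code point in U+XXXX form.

U+F394

Offset 0: leading byte 0xD1 = 11010001 → 2-byte char #1 = D1 98.
Offset 2: leading byte 0xF3 = 11110011 → 4-byte char #2 = F3 BF 8D B3.
Offset 6: leading byte 0x66 = 01100110 → 1-byte char #3 = 66.
Offset 7: leading byte 0xF1 = 11110001 → 4-byte char #4 = F1 A0 88 BD.
Offset 11: leading byte 0xEC = 11101100 → 3-byte char #5 = EC 90 A0.
Offset 14: leading byte 0xF0 = 11110000 → 4-byte char #6 = F0 AB 83 99.
Offset 18: leading byte 0xF0 = 11110000 → 4-byte char #7 = F0 90 91 87.
Offset 22: leading byte 0xE1 = 11100001 → 3-byte char #8 = E1 9A AD.
Offset 25: leading byte 0xEF = 11101111 → 3-byte char #9 = EF 8E 94.
Leading byte 0xEF = 11101111 matches 1110xxxx → 3-byte sequence.
Byte 1: 0xEF = 11101111, payload 1111 (4 bits).
Byte 2: 0x8E = 10001110 (10xxxxxx ✓), payload 001110.
Byte 3: 0x94 = 10010100 (10xxxxxx ✓), payload 010100.
Concatenate: 1111001110010100 = 0xF394 (16 bits → U+F394).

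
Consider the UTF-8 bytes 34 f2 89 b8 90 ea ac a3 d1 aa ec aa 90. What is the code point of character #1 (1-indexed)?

U+0034

Offset 0: leading byte 0x34 = 00110100 → 1-byte char #1 = 34.
Leading byte 0x34 = 00110100 matches 0xxxxxxx → 1-byte sequence.
Byte 1: 0x34 = 00110100, payload 0110100 (7 bits).
Concatenate: 0110100 = 0x34 (7 bits → U+0034).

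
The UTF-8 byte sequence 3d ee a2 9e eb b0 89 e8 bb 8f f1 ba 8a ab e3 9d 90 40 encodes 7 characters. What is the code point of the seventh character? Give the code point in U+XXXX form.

U+0040

Offset 0: leading byte 0x3D = 00111101 → 1-byte char #1 = 3D.
Offset 1: leading byte 0xEE = 11101110 → 3-byte char #2 = EE A2 9E.
Offset 4: leading byte 0xEB = 11101011 → 3-byte char #3 = EB B0 89.
Offset 7: leading byte 0xE8 = 11101000 → 3-byte char #4 = E8 BB 8F.
Offset 10: leading byte 0xF1 = 11110001 → 4-byte char #5 = F1 BA 8A AB.
Offset 14: leading byte 0xE3 = 11100011 → 3-byte char #6 = E3 9D 90.
Offset 17: leading byte 0x40 = 01000000 → 1-byte char #7 = 40.
Leading byte 0x40 = 01000000 matches 0xxxxxxx → 1-byte sequence.
Byte 1: 0x40 = 01000000, payload 1000000 (7 bits).
Concatenate: 1000000 = 0x40 (7 bits → U+0040).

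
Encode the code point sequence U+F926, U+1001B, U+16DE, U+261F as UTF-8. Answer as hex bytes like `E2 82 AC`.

U+F926: 3-byte form → EF A4 A6.
U+1001B: 4-byte form → F0 90 80 9B.
U+16DE: 3-byte form → E1 9B 9E.
U+261F: 3-byte form → E2 98 9F.
Concatenated (13 bytes): EF A4 A6 F0 90 80 9B E1 9B 9E E2 98 9F.

EF A4 A6 F0 90 80 9B E1 9B 9E E2 98 9F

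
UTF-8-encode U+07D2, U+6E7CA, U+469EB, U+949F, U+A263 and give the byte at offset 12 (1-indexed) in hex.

1-indexed offset 12 is 0-indexed offset 11.
U+07D2 → 2-byte form DF 92 at offsets 0–1.
U+6E7CA → 4-byte form F1 AE 9F 8A at offsets 2–5.
U+469EB → 4-byte form F1 86 A7 AB at offsets 6–9.
U+949F → 3-byte form E9 92 9F at offsets 10–12.
Offset 11 falls in char 4's range; it's byte 2 of E9 92 9F = 0x92.

0x92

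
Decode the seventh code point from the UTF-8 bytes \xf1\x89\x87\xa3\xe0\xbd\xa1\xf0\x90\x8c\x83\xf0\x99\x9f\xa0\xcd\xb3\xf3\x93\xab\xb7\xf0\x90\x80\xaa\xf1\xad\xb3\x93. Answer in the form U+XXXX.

U+1002A

Offset 0: leading byte 0xF1 = 11110001 → 4-byte char #1 = F1 89 87 A3.
Offset 4: leading byte 0xE0 = 11100000 → 3-byte char #2 = E0 BD A1.
Offset 7: leading byte 0xF0 = 11110000 → 4-byte char #3 = F0 90 8C 83.
Offset 11: leading byte 0xF0 = 11110000 → 4-byte char #4 = F0 99 9F A0.
Offset 15: leading byte 0xCD = 11001101 → 2-byte char #5 = CD B3.
Offset 17: leading byte 0xF3 = 11110011 → 4-byte char #6 = F3 93 AB B7.
Offset 21: leading byte 0xF0 = 11110000 → 4-byte char #7 = F0 90 80 AA.
Leading byte 0xF0 = 11110000 matches 11110xxx → 4-byte sequence.
Byte 1: 0xF0 = 11110000, payload 000 (3 bits).
Byte 2: 0x90 = 10010000 (10xxxxxx ✓), payload 010000.
Byte 3: 0x80 = 10000000 (10xxxxxx ✓), payload 000000.
Byte 4: 0xAA = 10101010 (10xxxxxx ✓), payload 101010.
Concatenate: 000010000000000101010 = 0x1002A (21 bits → U+1002A).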